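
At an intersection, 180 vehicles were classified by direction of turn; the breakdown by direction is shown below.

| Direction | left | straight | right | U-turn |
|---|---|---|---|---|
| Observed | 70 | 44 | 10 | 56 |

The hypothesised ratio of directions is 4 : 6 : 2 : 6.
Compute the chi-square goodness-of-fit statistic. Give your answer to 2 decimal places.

Ratio total = 18. Expected counts: 180×4/18 = 40, 180×6/18 = 60, 180×2/18 = 20, 180×6/18 = 60.
cat           O        E   (O−E)²/E
left         70       40     22.500
straight     44       60      4.267
right        10       20      5.000
U-turn       56       60      0.267
Sum = 32.03

32.03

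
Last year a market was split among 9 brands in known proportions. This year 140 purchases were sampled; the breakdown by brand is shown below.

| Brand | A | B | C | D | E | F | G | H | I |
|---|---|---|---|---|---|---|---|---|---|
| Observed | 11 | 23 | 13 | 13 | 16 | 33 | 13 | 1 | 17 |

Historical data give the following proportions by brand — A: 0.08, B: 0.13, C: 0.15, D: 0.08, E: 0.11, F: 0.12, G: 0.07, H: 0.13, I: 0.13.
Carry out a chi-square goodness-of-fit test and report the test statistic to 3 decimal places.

37.630

Expected counts E_i = n·p_i: 140×0.08 = 11.2, 140×0.13 = 18.2, 140×0.15 = 21, 140×0.08 = 11.2, 140×0.11 = 15.4, 140×0.12 = 16.8, 140×0.07 = 9.8, 140×0.13 = 18.2, 140×0.13 = 18.2.
cat         O        E   (O−E)²/E
A          11     11.2     0.0036
B          23     18.2     1.2659
C          13       21     3.0476
D          13     11.2     0.2893
E          16     15.4     0.0234
F          33     16.8    15.6214
G          13      9.8     1.0449
H           1     18.2    16.2549
I          17     18.2     0.0791
Sum = 37.630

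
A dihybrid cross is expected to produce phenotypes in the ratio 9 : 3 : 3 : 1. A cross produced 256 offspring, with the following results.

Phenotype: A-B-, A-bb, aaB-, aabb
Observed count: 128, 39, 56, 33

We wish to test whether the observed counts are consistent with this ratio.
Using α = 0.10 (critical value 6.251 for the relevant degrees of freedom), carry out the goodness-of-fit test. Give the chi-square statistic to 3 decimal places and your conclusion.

Ratio total = 16. Expected counts: 256×9/16 = 144, 256×3/16 = 48, 256×3/16 = 48, 256×1/16 = 16.
cat         O        E   (O−E)²/E
A-B-      128      144     1.7778
A-bb       39       48     1.6875
aaB-       56       48     1.3333
aabb       33       16    18.0625
Sum = 22.861
df = 3. Since 22.861 > 6.251, we reject H₀.

22.861; reject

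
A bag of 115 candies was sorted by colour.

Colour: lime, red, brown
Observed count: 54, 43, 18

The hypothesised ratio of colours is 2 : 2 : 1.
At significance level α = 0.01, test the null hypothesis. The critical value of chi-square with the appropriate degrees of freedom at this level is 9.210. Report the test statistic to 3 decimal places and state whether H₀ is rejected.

2.674; do not reject

Ratio total = 5. Expected counts: 115×2/5 = 46, 115×2/5 = 46, 115×1/5 = 23.
χ² = (54−46)²/46 + (43−46)²/46 + (18−23)²/23
   = 1.3913 + 0.1957 + 1.0870
Sum = 2.674
df = 2. Since 2.674 < 9.210, we do not reject H₀.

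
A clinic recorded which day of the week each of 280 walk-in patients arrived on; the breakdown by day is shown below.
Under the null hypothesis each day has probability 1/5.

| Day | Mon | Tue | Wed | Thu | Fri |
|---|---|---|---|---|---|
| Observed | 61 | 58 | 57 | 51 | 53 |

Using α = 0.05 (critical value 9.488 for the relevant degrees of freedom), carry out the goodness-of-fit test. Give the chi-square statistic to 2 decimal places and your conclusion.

1.14; do not reject

Under H₀ each category has probability 1/5, so each expected count is 280/5 = 56.
Mon: (61 − 56)²/56 = 25/56 = 0.446
Tue: (58 − 56)²/56 = 4/56 = 0.071
Wed: (57 − 56)²/56 = 1/56 = 0.018
Thu: (51 − 56)²/56 = 25/56 = 0.446
Fri: (53 − 56)²/56 = 9/56 = 0.161
Sum = 1.14
df = 4. Since 1.14 < 9.488, we do not reject H₀.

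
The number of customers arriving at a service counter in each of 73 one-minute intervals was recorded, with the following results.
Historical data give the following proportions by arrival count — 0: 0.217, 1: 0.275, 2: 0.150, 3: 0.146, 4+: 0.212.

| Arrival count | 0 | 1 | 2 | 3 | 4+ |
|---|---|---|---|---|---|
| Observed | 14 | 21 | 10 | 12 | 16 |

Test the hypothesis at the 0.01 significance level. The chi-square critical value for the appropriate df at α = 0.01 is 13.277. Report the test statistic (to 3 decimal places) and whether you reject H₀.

Expected counts E_i = n·p_i: 73×0.217 = 15.841, 73×0.275 = 20.075, 73×0.150 = 10.95, 73×0.146 = 10.658, 73×0.212 = 15.476.
0: (14 − 15.841)²/15.841 = 3.389281/15.841 = 0.2140
1: (21 − 20.075)²/20.075 = 0.855625/20.075 = 0.0426
2: (10 − 10.95)²/10.95 = 0.9025/10.95 = 0.0824
3: (12 − 10.658)²/10.658 = 1.800964/10.658 = 0.1690
4+: (16 − 15.476)²/15.476 = 0.274576/15.476 = 0.0177
Sum = 0.526
df = 4. Since 0.526 < 13.277, we do not reject H₀.

0.526; do not reject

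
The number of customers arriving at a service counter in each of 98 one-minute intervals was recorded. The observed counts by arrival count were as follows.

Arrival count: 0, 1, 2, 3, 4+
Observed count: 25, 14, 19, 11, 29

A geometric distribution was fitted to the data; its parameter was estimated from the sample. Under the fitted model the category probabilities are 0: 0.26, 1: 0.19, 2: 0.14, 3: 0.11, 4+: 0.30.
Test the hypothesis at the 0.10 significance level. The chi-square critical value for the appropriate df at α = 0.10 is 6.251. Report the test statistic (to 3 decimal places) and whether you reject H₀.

3.197; do not reject

Expected counts E_i = n·p_i: 98×0.26 = 25.48, 98×0.19 = 18.62, 98×0.14 = 13.72, 98×0.11 = 10.78, 98×0.30 = 29.4.
cat         O        E   (O−E)²/E
0          25    25.48     0.0090
1          14    18.62     1.1463
2          19    13.72     2.0320
3          11    10.78     0.0045
4+         29     29.4     0.0054
Sum = 3.197
df = 3. Since 3.197 < 6.251, we do not reject H₀.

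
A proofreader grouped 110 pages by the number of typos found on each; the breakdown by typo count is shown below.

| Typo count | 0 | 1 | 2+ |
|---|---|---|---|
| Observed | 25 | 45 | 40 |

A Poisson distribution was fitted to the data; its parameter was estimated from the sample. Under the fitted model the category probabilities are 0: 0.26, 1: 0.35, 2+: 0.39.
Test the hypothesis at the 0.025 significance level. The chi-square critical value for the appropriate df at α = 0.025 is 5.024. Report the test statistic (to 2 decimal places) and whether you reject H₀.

1.75; do not reject

Expected counts E_i = n·p_i: 110×0.26 = 28.6, 110×0.35 = 38.5, 110×0.39 = 42.9.
cat         O        E   (O−E)²/E
0          25     28.6      0.453
1          45     38.5      1.097
2+         40     42.9      0.196
Sum = 1.75
df = 1. Since 1.75 < 5.024, we do not reject H₀.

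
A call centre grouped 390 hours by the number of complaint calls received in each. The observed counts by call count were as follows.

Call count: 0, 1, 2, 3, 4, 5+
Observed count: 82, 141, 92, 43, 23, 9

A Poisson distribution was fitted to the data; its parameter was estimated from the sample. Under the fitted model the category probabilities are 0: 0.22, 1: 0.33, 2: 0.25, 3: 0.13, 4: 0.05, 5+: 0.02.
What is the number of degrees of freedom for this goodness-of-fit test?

4

There are k = 6 categories and 1 parameter estimated from the data, so df = 6 − 1 − 1 = 4.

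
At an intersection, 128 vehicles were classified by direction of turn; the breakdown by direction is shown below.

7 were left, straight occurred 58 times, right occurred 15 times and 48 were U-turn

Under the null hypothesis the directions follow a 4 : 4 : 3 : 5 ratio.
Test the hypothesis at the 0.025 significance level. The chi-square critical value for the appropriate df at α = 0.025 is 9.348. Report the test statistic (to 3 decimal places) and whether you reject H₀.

45.631; reject

Ratio total = 16. Expected counts: 128×4/16 = 32, 128×4/16 = 32, 128×3/16 = 24, 128×5/16 = 40.
cat           O        E   (O−E)²/E
left          7       32    19.5313
straight     58       32    21.1250
right        15       24     3.3750
U-turn       48       40     1.6000
Sum = 45.631
df = 3. Since 45.631 > 9.348, we reject H₀.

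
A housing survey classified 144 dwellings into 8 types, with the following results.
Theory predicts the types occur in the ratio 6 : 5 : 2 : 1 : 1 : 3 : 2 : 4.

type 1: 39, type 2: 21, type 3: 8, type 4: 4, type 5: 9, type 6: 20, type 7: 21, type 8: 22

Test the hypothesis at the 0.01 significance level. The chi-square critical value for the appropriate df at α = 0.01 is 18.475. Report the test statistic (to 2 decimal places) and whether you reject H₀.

Ratio total = 24. Expected counts: 144×6/24 = 36, 144×5/24 = 30, 144×2/24 = 12, 144×1/24 = 6, 144×1/24 = 6, 144×3/24 = 18, 144×2/24 = 12, 144×4/24 = 24.
type 1: (39 − 36)²/36 = 9/36 = 0.250
type 2: (21 − 30)²/30 = 81/30 = 2.700
type 3: (8 − 12)²/12 = 16/12 = 1.333
type 4: (4 − 6)²/6 = 4/6 = 0.667
type 5: (9 − 6)²/6 = 9/6 = 1.500
type 6: (20 − 18)²/18 = 4/18 = 0.222
type 7: (21 − 12)²/12 = 81/12 = 6.750
type 8: (22 − 24)²/24 = 4/24 = 0.167
Sum = 13.59
df = 7. Since 13.59 < 18.475, we do not reject H₀.

13.59; do not reject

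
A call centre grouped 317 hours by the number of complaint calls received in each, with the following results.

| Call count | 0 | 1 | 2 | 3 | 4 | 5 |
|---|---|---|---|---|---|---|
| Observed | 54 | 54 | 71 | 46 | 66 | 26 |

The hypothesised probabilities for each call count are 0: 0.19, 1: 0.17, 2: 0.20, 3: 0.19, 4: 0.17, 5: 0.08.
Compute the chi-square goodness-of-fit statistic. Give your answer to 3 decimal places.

Expected counts E_i = n·p_i: 317×0.19 = 60.23, 317×0.17 = 53.89, 317×0.20 = 63.4, 317×0.19 = 60.23, 317×0.17 = 53.89, 317×0.08 = 25.36.
χ² = (54−60.23)²/60.23 + (54−53.89)²/53.89 + (71−63.4)²/63.4 + (46−60.23)²/60.23 + (66−53.89)²/53.89 + (26−25.36)²/25.36
   = 0.6444 + 0.0002 + 0.9110 + 3.3620 + 2.7213 + 0.0162
Sum = 7.655

7.655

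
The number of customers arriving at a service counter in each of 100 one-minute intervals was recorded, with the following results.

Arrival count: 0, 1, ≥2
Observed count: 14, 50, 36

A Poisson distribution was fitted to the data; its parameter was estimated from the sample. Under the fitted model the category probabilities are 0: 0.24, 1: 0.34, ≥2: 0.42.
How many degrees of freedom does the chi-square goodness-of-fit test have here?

There are k = 3 categories and 1 parameter estimated from the data, so df = 3 − 1 − 1 = 1.

1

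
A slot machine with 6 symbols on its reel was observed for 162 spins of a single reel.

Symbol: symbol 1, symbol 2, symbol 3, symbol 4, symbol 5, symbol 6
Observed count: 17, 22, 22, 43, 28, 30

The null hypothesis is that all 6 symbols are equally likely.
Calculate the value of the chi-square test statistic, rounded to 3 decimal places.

Under H₀ each category has probability 1/6, so each expected count is 162/6 = 27.
χ² = (17−27)²/27 + (22−27)²/27 + (22−27)²/27 + (43−27)²/27 + (28−27)²/27 + (30−27)²/27
   = 3.7037 + 0.9259 + 0.9259 + 9.4815 + 0.0370 + 0.3333
Sum = 15.407

15.407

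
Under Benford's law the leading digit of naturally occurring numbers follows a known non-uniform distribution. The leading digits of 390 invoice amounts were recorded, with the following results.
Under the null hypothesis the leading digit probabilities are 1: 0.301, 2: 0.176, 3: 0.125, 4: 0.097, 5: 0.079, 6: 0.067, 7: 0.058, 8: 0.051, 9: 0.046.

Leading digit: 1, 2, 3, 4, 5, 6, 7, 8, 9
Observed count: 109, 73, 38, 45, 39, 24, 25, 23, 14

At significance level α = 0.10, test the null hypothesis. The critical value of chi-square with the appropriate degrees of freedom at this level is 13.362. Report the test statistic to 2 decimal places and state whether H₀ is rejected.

Expected counts E_i = n·p_i: 390×0.301 = 117.39, 390×0.176 = 68.64, 390×0.125 = 48.75, 390×0.097 = 37.83, 390×0.079 = 30.81, 390×0.067 = 26.13, 390×0.058 = 22.62, 390×0.051 = 19.89, 390×0.046 = 17.94.
χ² = (109−117.39)²/117.39 + (73−68.64)²/68.64 + (38−48.75)²/48.75 + (45−37.83)²/37.83 + (39−30.81)²/30.81 + (24−26.13)²/26.13 + (25−22.62)²/22.62 + (23−19.89)²/19.89 + (14−17.94)²/17.94
   = 0.600 + 0.277 + 2.371 + 1.359 + 2.177 + 0.174 + 0.250 + 0.486 + 0.865
Sum = 8.56
df = 8. Since 8.56 < 13.362, we do not reject H₀.

8.56; do not reject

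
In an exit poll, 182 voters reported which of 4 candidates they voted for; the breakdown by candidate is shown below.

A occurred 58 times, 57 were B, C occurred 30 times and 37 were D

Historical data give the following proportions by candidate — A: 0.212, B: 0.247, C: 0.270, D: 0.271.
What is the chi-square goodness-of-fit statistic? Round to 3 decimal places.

Expected counts E_i = n·p_i: 182×0.212 = 38.584, 182×0.247 = 44.954, 182×0.270 = 49.14, 182×0.271 = 49.322.
cat         O        E   (O−E)²/E
A          58   38.584     9.7704
B          57   44.954     3.2279
C          30    49.14     7.4550
D          37   49.322     3.0784
Sum = 23.532

23.532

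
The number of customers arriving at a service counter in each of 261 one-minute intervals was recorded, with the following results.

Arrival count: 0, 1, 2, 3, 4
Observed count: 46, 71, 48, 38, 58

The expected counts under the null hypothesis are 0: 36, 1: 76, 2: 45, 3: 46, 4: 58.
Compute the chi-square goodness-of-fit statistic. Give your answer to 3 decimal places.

cat         O        E   (O−E)²/E
0          46       36     2.7778
1          71       76     0.3289
2          48       45     0.2000
3          38       46     1.3913
4          58       58     0.0000
Sum = 4.698

4.698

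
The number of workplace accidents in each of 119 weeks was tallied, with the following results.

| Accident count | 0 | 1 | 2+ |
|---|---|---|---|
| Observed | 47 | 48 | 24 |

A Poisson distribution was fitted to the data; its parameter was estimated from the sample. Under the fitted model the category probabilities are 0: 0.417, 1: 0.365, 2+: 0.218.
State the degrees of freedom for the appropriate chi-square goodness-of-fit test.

1

There are k = 3 categories and 1 parameter estimated from the data, so df = 3 − 1 − 1 = 1.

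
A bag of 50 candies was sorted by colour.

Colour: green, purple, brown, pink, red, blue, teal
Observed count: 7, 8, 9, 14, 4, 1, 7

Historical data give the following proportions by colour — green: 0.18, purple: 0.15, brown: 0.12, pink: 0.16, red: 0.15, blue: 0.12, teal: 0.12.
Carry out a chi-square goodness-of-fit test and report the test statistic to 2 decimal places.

12.44

Expected counts E_i = n·p_i: 50×0.18 = 9, 50×0.15 = 7.5, 50×0.12 = 6, 50×0.16 = 8, 50×0.15 = 7.5, 50×0.12 = 6, 50×0.12 = 6.
green: (7 − 9)²/9 = 4/9 = 0.444
purple: (8 − 7.5)²/7.5 = 0.25/7.5 = 0.033
brown: (9 − 6)²/6 = 9/6 = 1.500
pink: (14 − 8)²/8 = 36/8 = 4.500
red: (4 − 7.5)²/7.5 = 12.25/7.5 = 1.633
blue: (1 − 6)²/6 = 25/6 = 4.167
teal: (7 − 6)²/6 = 1/6 = 0.167
Sum = 12.44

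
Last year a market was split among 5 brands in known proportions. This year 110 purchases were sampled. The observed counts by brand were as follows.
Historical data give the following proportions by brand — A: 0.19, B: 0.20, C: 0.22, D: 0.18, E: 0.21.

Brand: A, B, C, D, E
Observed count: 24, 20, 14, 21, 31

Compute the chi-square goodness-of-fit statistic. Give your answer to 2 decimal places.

7.72

Expected counts E_i = n·p_i: 110×0.19 = 20.9, 110×0.20 = 22, 110×0.22 = 24.2, 110×0.18 = 19.8, 110×0.21 = 23.1.
A: (24 − 20.9)²/20.9 = 9.61/20.9 = 0.460
B: (20 − 22)²/22 = 4/22 = 0.182
C: (14 − 24.2)²/24.2 = 104.04/24.2 = 4.299
D: (21 − 19.8)²/19.8 = 1.44/19.8 = 0.073
E: (31 − 23.1)²/23.1 = 62.41/23.1 = 2.702
Sum = 7.72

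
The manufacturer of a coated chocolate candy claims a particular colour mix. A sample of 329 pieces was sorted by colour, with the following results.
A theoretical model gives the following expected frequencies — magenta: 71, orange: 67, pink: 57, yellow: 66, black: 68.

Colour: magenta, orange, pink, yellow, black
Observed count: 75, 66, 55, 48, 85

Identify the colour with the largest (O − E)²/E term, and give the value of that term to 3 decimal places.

magenta: (75 − 71)²/71 = 16/71 = 0.2254
orange: (66 − 67)²/67 = 1/67 = 0.0149
pink: (55 − 57)²/57 = 4/57 = 0.0702
yellow: (48 − 66)²/66 = 324/66 = 4.9091
black: (85 − 68)²/68 = 289/68 = 4.2500
The largest term is for yellow: 4.909.

yellow, 4.909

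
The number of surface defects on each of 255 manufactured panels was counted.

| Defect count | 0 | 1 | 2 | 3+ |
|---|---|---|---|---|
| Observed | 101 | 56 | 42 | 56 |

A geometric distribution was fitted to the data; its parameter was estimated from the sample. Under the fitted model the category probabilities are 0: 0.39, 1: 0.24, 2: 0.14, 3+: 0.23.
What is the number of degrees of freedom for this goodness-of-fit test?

There are k = 4 categories and 1 parameter estimated from the data, so df = 4 − 1 − 1 = 2.

2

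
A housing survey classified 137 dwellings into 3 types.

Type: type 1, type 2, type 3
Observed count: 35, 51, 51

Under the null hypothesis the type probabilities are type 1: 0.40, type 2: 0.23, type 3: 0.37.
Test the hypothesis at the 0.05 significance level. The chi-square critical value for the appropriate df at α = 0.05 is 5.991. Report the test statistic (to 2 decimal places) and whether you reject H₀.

19.21; reject

Expected counts E_i = n·p_i: 137×0.40 = 54.8, 137×0.23 = 31.51, 137×0.37 = 50.69.
χ² = (35−54.8)²/54.8 + (51−31.51)²/31.51 + (51−50.69)²/50.69
   = 7.154 + 12.055 + 0.002
Sum = 19.21
df = 2. Since 19.21 > 5.991, we reject H₀.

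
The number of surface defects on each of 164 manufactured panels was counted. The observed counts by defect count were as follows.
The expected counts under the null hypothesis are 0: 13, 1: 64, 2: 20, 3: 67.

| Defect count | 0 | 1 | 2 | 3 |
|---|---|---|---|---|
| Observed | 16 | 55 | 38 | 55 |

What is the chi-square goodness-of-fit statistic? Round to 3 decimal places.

cat         O        E   (O−E)²/E
0          16       13     0.6923
1          55       64     1.2656
2          38       20    16.2000
3          55       67     2.1493
Sum = 20.307

20.307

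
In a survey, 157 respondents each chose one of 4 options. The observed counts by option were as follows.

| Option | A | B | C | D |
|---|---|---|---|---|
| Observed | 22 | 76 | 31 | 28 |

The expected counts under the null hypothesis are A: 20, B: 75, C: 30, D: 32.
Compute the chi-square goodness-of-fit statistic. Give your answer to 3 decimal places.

0.747

A: (22 − 20)²/20 = 4/20 = 0.2000
B: (76 − 75)²/75 = 1/75 = 0.0133
C: (31 − 30)²/30 = 1/30 = 0.0333
D: (28 − 32)²/32 = 16/32 = 0.5000
Sum = 0.747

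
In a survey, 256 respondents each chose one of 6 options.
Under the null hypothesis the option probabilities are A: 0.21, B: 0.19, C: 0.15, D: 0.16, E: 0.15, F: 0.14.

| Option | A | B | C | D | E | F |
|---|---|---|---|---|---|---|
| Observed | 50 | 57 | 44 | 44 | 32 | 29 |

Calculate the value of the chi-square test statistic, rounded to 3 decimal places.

Expected counts E_i = n·p_i: 256×0.21 = 53.76, 256×0.19 = 48.64, 256×0.15 = 38.4, 256×0.16 = 40.96, 256×0.15 = 38.4, 256×0.14 = 35.84.
cat         O        E   (O−E)²/E
A          50    53.76     0.2630
B          57    48.64     1.4369
C          44     38.4     0.8167
D          44    40.96     0.2256
E          32     38.4     1.0667
F          29    35.84     1.3054
Sum = 5.114

5.114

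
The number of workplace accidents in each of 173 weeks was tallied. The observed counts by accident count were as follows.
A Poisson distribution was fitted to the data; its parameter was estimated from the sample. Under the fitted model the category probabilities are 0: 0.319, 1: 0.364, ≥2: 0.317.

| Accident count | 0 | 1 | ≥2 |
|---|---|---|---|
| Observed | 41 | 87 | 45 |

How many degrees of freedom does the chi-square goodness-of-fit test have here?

There are k = 3 categories and 1 parameter estimated from the data, so df = 3 − 1 − 1 = 1.

1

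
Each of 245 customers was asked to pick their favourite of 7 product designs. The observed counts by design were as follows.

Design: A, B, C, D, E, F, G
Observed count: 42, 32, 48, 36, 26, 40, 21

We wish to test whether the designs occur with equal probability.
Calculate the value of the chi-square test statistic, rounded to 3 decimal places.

15.143

Under H₀ each category has probability 1/7, so each expected count is 245/7 = 35.
A: (42 − 35)²/35 = 49/35 = 1.4000
B: (32 − 35)²/35 = 9/35 = 0.2571
C: (48 − 35)²/35 = 169/35 = 4.8286
D: (36 − 35)²/35 = 1/35 = 0.0286
E: (26 − 35)²/35 = 81/35 = 2.3143
F: (40 − 35)²/35 = 25/35 = 0.7143
G: (21 − 35)²/35 = 196/35 = 5.6000
Sum = 15.143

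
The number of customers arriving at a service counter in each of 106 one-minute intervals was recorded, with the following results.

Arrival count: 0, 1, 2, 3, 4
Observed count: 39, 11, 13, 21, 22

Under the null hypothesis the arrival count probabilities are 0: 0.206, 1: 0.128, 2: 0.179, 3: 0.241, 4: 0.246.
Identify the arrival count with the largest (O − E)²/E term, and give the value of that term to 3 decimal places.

Expected counts E_i = n·p_i: 106×0.206 = 21.836, 106×0.128 = 13.568, 106×0.179 = 18.974, 106×0.241 = 25.546, 106×0.246 = 26.076.
χ² = (39−21.836)²/21.836 + (11−13.568)²/13.568 + (13−18.974)²/18.974 + (21−25.546)²/25.546 + (22−26.076)²/26.076
   = 13.4916 + 0.4860 + 1.8809 + 0.8090 + 0.6371
The largest term is for 0: 13.492.

0, 13.492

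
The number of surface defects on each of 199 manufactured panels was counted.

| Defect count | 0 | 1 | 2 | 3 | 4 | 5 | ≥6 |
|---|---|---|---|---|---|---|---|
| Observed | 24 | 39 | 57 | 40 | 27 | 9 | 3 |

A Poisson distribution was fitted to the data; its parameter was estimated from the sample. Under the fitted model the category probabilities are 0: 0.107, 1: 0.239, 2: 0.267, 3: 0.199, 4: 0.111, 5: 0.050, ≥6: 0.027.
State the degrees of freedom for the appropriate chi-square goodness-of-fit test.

There are k = 7 categories and 1 parameter estimated from the data, so df = 7 − 1 − 1 = 5.

5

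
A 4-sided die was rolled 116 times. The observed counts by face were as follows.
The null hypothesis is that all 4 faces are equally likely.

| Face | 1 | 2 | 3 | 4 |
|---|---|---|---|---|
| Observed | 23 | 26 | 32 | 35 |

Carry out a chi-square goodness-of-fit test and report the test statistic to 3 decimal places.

3.103

Expected count for each of the 4 categories: 116/4 = 29.
χ² = (23−29)²/29 + (26−29)²/29 + (32−29)²/29 + (35−29)²/29
   = 1.2414 + 0.3103 + 0.3103 + 1.2414
Sum = 3.103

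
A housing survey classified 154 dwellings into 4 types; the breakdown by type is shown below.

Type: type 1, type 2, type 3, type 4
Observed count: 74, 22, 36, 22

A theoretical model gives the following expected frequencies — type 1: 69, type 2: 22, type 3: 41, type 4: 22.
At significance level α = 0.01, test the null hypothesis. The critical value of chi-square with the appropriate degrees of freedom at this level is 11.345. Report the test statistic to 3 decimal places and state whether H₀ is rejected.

0.972; do not reject

χ² = (74−69)²/69 + (22−22)²/22 + (36−41)²/41 + (22−22)²/22
   = 0.3623 + 0.0000 + 0.6098 + 0.0000
Sum = 0.972
df = 3. Since 0.972 < 11.345, we do not reject H₀.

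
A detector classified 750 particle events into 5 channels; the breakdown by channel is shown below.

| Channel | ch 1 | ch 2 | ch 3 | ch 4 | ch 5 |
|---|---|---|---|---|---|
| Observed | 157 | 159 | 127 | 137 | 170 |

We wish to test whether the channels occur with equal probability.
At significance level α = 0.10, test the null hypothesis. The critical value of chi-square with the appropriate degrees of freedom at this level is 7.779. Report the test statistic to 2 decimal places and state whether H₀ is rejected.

8.19; reject

Expected count for each of the 5 categories: 750/5 = 150.
χ² = (157−150)²/150 + (159−150)²/150 + (127−150)²/150 + (137−150)²/150 + (170−150)²/150
   = 0.327 + 0.540 + 3.527 + 1.127 + 2.667
Sum = 8.19
df = 4. Since 8.19 > 7.779, we reject H₀.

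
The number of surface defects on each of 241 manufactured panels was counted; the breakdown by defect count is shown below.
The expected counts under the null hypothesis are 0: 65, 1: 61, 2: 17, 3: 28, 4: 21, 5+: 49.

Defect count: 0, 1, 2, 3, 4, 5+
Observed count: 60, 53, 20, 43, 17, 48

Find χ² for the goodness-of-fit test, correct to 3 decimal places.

10.781

cat         O        E   (O−E)²/E
0          60       65     0.3846
1          53       61     1.0492
2          20       17     0.5294
3          43       28     8.0357
4          17       21     0.7619
5+         48       49     0.0204
Sum = 10.781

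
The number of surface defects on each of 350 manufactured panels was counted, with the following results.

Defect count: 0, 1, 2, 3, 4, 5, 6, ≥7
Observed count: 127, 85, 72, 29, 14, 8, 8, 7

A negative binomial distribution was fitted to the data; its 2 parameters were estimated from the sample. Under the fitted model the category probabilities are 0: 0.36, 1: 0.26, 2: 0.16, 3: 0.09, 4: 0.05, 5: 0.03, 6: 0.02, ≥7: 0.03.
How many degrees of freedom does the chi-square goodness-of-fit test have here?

There are k = 8 categories and 2 parameters estimated from the data, so df = 8 − 1 − 2 = 5.

5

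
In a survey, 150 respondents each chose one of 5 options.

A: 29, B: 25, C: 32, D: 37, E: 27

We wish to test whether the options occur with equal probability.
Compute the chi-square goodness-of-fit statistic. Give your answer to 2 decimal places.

Expected count for each of the 5 categories: 150/5 = 30.
cat         O        E   (O−E)²/E
A          29       30      0.033
B          25       30      0.833
C          32       30      0.133
D          37       30      1.633
E          27       30      0.300
Sum = 2.93

2.93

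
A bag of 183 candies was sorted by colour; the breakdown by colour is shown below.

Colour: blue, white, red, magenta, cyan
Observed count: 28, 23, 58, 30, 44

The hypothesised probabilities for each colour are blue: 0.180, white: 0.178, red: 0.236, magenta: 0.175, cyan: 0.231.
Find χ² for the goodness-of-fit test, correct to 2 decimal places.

8.83

Expected counts E_i = n·p_i: 183×0.180 = 32.94, 183×0.178 = 32.574, 183×0.236 = 43.188, 183×0.175 = 32.025, 183×0.231 = 42.273.
cat          O        E   (O−E)²/E
blue        28    32.94      0.741
white       23   32.574      2.814
red         58   43.188      5.080
magenta     30   32.025      0.128
cyan        44   42.273      0.071
Sum = 8.83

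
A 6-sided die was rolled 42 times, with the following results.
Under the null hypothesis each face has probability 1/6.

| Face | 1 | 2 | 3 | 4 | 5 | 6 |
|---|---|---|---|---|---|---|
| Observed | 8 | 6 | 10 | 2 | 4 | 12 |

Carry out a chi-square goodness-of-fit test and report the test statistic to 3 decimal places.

10.000

Under H₀ each category has probability 1/6, so each expected count is 42/6 = 7.
1: (8 − 7)²/7 = 1/7 = 0.1429
2: (6 − 7)²/7 = 1/7 = 0.1429
3: (10 − 7)²/7 = 9/7 = 1.2857
4: (2 − 7)²/7 = 25/7 = 3.5714
5: (4 − 7)²/7 = 9/7 = 1.2857
6: (12 − 7)²/7 = 25/7 = 3.5714
Sum = 10.000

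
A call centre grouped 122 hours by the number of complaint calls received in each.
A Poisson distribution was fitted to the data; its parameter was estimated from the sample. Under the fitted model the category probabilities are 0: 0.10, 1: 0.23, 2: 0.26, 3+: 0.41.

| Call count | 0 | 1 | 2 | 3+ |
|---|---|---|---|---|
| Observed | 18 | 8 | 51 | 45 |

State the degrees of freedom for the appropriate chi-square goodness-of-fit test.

There are k = 4 categories and 1 parameter estimated from the data, so df = 4 − 1 − 1 = 2.

2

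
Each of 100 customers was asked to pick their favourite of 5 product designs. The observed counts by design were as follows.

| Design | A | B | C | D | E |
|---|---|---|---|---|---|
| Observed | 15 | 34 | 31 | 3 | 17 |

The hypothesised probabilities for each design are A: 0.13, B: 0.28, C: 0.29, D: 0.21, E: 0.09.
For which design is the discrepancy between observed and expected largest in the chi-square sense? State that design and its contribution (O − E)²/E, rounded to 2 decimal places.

D, 15.43

Expected counts E_i = n·p_i: 100×0.13 = 13, 100×0.28 = 28, 100×0.29 = 29, 100×0.21 = 21, 100×0.09 = 9.
χ² = (15−13)²/13 + (34−28)²/28 + (31−29)²/29 + (3−21)²/21 + (17−9)²/9
   = 0.308 + 1.286 + 0.138 + 15.429 + 7.111
The largest term is for D: 15.43.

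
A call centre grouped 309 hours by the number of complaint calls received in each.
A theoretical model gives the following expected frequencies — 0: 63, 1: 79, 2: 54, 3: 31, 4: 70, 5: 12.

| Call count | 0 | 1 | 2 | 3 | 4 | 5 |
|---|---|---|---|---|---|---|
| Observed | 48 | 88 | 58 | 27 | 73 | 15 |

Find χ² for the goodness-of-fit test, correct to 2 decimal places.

cat         O        E   (O−E)²/E
0          48       63      3.571
1          88       79      1.025
2          58       54      0.296
3          27       31      0.516
4          73       70      0.129
5          15       12      0.750
Sum = 6.29

6.29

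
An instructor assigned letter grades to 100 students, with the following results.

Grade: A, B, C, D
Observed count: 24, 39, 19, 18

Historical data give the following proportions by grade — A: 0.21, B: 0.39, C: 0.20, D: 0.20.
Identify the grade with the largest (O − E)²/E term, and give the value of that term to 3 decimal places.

Expected counts E_i = n·p_i: 100×0.21 = 21, 100×0.39 = 39, 100×0.20 = 20, 100×0.20 = 20.
χ² = (24−21)²/21 + (39−39)²/39 + (19−20)²/20 + (18−20)²/20
   = 0.4286 + 0.0000 + 0.0500 + 0.2000
The largest term is for A: 0.429.

A, 0.429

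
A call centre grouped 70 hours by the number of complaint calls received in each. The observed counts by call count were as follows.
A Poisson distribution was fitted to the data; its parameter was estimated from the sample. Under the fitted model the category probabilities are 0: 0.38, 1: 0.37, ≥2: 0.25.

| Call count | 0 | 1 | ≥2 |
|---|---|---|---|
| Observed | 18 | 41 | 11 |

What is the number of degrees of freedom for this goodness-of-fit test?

1

There are k = 3 categories and 1 parameter estimated from the data, so df = 3 − 1 − 1 = 1.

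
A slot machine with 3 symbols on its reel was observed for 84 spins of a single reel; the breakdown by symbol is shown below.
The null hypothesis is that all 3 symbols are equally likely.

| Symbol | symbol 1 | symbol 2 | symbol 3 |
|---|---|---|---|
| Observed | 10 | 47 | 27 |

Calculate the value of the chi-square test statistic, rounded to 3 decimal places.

Expected count for each of the 3 categories: 84/3 = 28.
cat           O        E   (O−E)²/E
symbol 1     10       28    11.5714
symbol 2     47       28    12.8929
symbol 3     27       28     0.0357
Sum = 24.500

24.500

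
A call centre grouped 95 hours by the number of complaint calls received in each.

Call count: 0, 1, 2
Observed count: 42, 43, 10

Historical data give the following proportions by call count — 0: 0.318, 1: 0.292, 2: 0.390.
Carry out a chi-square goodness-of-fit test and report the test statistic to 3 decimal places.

Expected counts E_i = n·p_i: 95×0.318 = 30.21, 95×0.292 = 27.74, 95×0.390 = 37.05.
0: (42 − 30.21)²/30.21 = 139.0041/30.21 = 4.6013
1: (43 − 27.74)²/27.74 = 232.8676/27.74 = 8.3947
2: (10 − 37.05)²/37.05 = 731.7025/37.05 = 19.7491
Sum = 32.745

32.745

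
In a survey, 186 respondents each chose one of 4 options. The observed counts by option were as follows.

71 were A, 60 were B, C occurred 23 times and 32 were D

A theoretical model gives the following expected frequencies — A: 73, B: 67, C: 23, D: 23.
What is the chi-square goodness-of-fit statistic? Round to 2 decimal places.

χ² = (71−73)²/73 + (60−67)²/67 + (23−23)²/23 + (32−23)²/23
   = 0.055 + 0.731 + 0.000 + 3.522
Sum = 4.31

4.31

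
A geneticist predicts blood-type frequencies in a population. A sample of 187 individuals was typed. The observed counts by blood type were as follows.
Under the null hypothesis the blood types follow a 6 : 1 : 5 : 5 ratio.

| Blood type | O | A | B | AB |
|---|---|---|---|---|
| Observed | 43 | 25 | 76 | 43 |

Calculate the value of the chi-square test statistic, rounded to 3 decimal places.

Ratio total = 17. Expected counts: 187×6/17 = 66, 187×1/17 = 11, 187×5/17 = 55, 187×5/17 = 55.
χ² = (43−66)²/66 + (25−11)²/11 + (76−55)²/55 + (43−55)²/55
   = 8.0152 + 17.8182 + 8.0182 + 2.6182
Sum = 36.470

36.470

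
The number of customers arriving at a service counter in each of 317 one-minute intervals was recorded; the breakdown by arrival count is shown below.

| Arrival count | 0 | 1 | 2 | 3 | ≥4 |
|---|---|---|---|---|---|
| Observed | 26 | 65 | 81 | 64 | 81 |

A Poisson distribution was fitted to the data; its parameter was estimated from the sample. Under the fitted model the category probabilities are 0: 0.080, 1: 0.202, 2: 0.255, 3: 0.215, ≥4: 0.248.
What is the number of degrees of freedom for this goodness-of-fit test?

There are k = 5 categories and 1 parameter estimated from the data, so df = 5 − 1 − 1 = 3.

3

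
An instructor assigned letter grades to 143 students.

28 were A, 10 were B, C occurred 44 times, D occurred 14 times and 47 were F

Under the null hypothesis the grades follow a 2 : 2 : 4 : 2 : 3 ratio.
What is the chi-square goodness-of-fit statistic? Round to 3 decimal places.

Ratio total = 13. Expected counts: 143×2/13 = 22, 143×2/13 = 22, 143×4/13 = 44, 143×2/13 = 22, 143×3/13 = 33.
A: (28 − 22)²/22 = 36/22 = 1.6364
B: (10 − 22)²/22 = 144/22 = 6.5455
C: (44 − 44)²/44 = 0/44 = 0.0000
D: (14 − 22)²/22 = 64/22 = 2.9091
F: (47 − 33)²/33 = 196/33 = 5.9394
Sum = 17.030

17.030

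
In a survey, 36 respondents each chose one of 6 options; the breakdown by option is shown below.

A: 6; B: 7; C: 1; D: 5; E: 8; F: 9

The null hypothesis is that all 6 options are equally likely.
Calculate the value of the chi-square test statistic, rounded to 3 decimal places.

Under H₀ each category has probability 1/6, so each expected count is 36/6 = 6.
χ² = (6−6)²/6 + (7−6)²/6 + (1−6)²/6 + (5−6)²/6 + (8−6)²/6 + (9−6)²/6
   = 0.0000 + 0.1667 + 4.1667 + 0.1667 + 0.6667 + 1.5000
Sum = 6.667

6.667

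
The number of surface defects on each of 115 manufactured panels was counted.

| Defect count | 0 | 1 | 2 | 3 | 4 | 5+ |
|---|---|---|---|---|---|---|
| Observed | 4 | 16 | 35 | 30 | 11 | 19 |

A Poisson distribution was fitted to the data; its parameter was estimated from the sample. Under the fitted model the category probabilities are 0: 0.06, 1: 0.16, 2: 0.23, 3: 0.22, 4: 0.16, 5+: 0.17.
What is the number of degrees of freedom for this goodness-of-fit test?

There are k = 6 categories and 1 parameter estimated from the data, so df = 6 − 1 − 1 = 4.

4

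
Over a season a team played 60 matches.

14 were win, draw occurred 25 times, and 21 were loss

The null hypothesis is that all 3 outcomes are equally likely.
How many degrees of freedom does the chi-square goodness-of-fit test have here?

2

There are k = 3 categories and no parameters were estimated from the data, so df = 3 − 1 = 2.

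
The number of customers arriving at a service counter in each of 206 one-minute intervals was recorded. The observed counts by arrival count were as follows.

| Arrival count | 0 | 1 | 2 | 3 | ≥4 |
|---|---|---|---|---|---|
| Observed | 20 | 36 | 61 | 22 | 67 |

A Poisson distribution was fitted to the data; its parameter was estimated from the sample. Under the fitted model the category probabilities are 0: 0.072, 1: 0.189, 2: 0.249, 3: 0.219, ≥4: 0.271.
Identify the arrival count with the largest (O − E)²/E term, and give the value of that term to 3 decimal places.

Expected counts E_i = n·p_i: 206×0.072 = 14.832, 206×0.189 = 38.934, 206×0.249 = 51.294, 206×0.219 = 45.114, 206×0.271 = 55.826.
0: (20 − 14.832)²/14.832 = 26.708224/14.832 = 1.8007
1: (36 − 38.934)²/38.934 = 8.608356/38.934 = 0.2211
2: (61 − 51.294)²/51.294 = 94.206436/51.294 = 1.8366
3: (22 − 45.114)²/45.114 = 534.256996/45.114 = 11.8424
≥4: (67 − 55.826)²/55.826 = 124.858276/55.826 = 2.2366
The largest term is for 3: 11.842.

3, 11.842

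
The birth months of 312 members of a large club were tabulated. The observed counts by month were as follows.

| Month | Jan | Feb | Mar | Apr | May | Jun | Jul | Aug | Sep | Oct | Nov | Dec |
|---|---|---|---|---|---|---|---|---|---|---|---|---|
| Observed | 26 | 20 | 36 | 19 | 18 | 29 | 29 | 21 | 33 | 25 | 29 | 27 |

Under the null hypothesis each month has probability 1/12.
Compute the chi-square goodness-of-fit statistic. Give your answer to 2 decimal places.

13.54

Expected count for each of the 12 categories: 312/12 = 26.
Jan: (26 − 26)²/26 = 0/26 = 0.000
Feb: (20 − 26)²/26 = 36/26 = 1.385
Mar: (36 − 26)²/26 = 100/26 = 3.846
Apr: (19 − 26)²/26 = 49/26 = 1.885
May: (18 − 26)²/26 = 64/26 = 2.462
Jun: (29 − 26)²/26 = 9/26 = 0.346
Jul: (29 − 26)²/26 = 9/26 = 0.346
Aug: (21 − 26)²/26 = 25/26 = 0.962
Sep: (33 − 26)²/26 = 49/26 = 1.885
Oct: (25 − 26)²/26 = 1/26 = 0.038
Nov: (29 − 26)²/26 = 9/26 = 0.346
Dec: (27 − 26)²/26 = 1/26 = 0.038
Sum = 13.54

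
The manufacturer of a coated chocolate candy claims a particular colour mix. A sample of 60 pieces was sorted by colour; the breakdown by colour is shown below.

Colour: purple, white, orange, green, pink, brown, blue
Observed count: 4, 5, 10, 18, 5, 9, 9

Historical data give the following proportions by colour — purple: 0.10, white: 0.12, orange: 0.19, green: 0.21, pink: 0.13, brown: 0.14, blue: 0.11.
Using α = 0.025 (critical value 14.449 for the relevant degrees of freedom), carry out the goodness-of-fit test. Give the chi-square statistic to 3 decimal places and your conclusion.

5.746; do not reject

Expected counts E_i = n·p_i: 60×0.10 = 6, 60×0.12 = 7.2, 60×0.19 = 11.4, 60×0.21 = 12.6, 60×0.13 = 7.8, 60×0.14 = 8.4, 60×0.11 = 6.6.
cat         O        E   (O−E)²/E
purple      4        6     0.6667
white       5      7.2     0.6722
orange     10     11.4     0.1719
green      18     12.6     2.3143
pink        5      7.8     1.0051
brown       9      8.4     0.0429
blue        9      6.6     0.8727
Sum = 5.746
df = 6. Since 5.746 < 14.449, we do not reject H₀.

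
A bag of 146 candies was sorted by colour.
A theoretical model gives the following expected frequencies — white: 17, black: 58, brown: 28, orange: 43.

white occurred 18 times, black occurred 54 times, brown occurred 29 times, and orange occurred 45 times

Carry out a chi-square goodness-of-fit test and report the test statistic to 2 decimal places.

cat         O        E   (O−E)²/E
white      18       17      0.059
black      54       58      0.276
brown      29       28      0.036
orange     45       43      0.093
Sum = 0.46

0.46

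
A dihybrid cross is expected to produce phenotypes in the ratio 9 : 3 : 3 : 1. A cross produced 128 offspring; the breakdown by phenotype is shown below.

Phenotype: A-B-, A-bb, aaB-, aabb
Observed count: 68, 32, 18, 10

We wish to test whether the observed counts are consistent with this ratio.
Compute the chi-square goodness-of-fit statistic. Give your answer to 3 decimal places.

Ratio total = 16. Expected counts: 128×9/16 = 72, 128×3/16 = 24, 128×3/16 = 24, 128×1/16 = 8.
A-B-: (68 − 72)²/72 = 16/72 = 0.2222
A-bb: (32 − 24)²/24 = 64/24 = 2.6667
aaB-: (18 − 24)²/24 = 36/24 = 1.5000
aabb: (10 − 8)²/8 = 4/8 = 0.5000
Sum = 4.889

4.889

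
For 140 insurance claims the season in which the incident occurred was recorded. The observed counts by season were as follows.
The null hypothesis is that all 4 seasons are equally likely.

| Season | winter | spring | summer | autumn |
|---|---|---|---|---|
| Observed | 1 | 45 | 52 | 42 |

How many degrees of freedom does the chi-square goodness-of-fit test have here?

3

There are k = 4 categories and no parameters were estimated from the data, so df = 4 − 1 = 3.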